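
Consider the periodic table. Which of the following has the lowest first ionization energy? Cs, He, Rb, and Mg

First ionization energy rises across a period (greater Z_eff holds electrons more tightly) and falls down a group (valence electrons are farther from the nucleus).
Here both period and group differ, so the two effects have to be weighed against each other.
Rb > Cs: Rb sits above Cs in group 1, so the down-group effect alone puts Rb higher.
Mg > Rb: relative to Rb, both the across-period and down-group shifts push Mg's first ionization energy up.
He > Mg: both effects reinforce here, so He is clearly the higher of the two.
Approximate values (kJ/mol): He 2372, Mg 738, Rb 403, Cs 376.
The lowest first ionization energy among these belongs to Cs.

Cs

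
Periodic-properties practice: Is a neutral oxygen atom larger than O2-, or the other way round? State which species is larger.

O2-

Forming O2- adds 2 electrons to O. More electron–electron repulsion in the same shell, with unchanged nuclear charge, lets the cloud expand.
An anion is larger than its parent atom: O2- > O.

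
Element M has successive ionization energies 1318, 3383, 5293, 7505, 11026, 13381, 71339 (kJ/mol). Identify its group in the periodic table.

Look for the largest jump between consecutive ionization energies: IE7/IE6 ≈ 5.3, far larger than any earlier ratio.
That jump marks the point where a core electron is being removed. So the atom has 6 valence electrons.
A main-group element with 6 valence electrons is in group 16.

Group 16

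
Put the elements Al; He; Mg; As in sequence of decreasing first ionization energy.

He, As, Mg, Al

He is in period 1, group 18; Mg is in period 3, group 2; Al is in period 3, group 13; As is in period 4, group 15.
IE₁ increases left→right with effective nuclear charge and decreases top→bottom as the valence shell moves farther out.
Neither a single period nor a single group — weigh both effects.
Mg > Al: this pair runs against the simple trend — see the exception note.
As > Mg: period and group pull opposite ways; the across-period shift dominates (947 vs 738 kJ/mol).
He > As: both effects reinforce here, so He is clearly the higher of the two.
Note the exception: Mg has a higher first ionization energy than Al, contrary to the simple trend — Al's single 3p electron is easier to remove than one from Mg's filled 3s².
Tabulated first ionization energy (kJ/mol): He 2372, Mg 738, Al 578, As 947.
So from highest to lowest: He > As > Mg > Al.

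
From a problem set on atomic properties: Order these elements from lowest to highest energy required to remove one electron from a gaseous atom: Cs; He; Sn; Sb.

Cs < Sn < Sb < He

He is in period 1, group 18; Sn is in period 5, group 14; Sb is in period 5, group 15; Cs is in period 6, group 1.
Removing the outermost electron gets harder across a period and easier down a group.
These span different periods and groups, so the two trends combine.
Sn > Cs: both effects reinforce here, so Sn is clearly the higher of the two.
Sb > Sn: Sb lies to the right of Sn in period 5, so the across-period effect alone puts Sb higher.
He > Sb: relative to Sb, both the across-period and down-group shifts push He's first ionization energy up.
Tabulated first ionization energy (kJ/mol): He 2372, Sn 709, Sb 831, Cs 376.
So from lowest to highest: Cs < Sn < Sb < He.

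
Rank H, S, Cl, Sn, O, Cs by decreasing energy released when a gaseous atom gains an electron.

Cl, S, O, Sn, H, Cs

H is in period 1, group 1; O is in period 2, group 16; S is in period 3, group 16; Cl is in period 3, group 17; Sn is in period 5, group 14; Cs is in period 6, group 1.
Atoms with high Z_eff and room in the valence shell (especially the halogens) have the most exothermic electron affinities.
Here both period and group differ, so the two effects have to be weighed against each other.
H > Cs: H sits above Cs in group 1, so the down-group effect alone puts H higher.
Sn > H: the two effects oppose for this pair; the across-period effect wins (107 vs 73 kJ/mol).
O > Sn: both effects reinforce here, so O is clearly the higher of the two.
S > O: this pair runs against the simple trend — see the exception note.
Cl > S: Cl lies to the right of S in period 3, so the across-period effect alone puts Cl higher.
Note the exception: S has a higher electron affinity than O, contrary to the simple trend — the compact 2p subshell of O repels the added electron more than S's larger 3p does.
Tabulated electron affinity (kJ/mol): H 73, O 141, S 200, Cl 349, Sn 107, Cs 46.
So from highest to lowest: Cl > S > O > Sn > H > Cs.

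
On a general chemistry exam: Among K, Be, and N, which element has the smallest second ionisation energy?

Be

After 1 electron has been removed, what remains? K⁺ is the bare [Ar] core; Be⁺ still has 1 valence electron; N⁺ still has 4 valence electrons.
Core electrons are held far more tightly than valence electrons, so K tops the IE_2 order.
Valence configurations: Be⁺ [He]2s¹, N⁺ [He]2s²2p².
Approximate IE_2 values (kJ/mol): K 3052, Be 1757, N 2856.
Overall IE_2 order: Be < N < K.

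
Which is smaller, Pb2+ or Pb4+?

Pb4+

Both ions have Z = 82 protons, but Pb4+ has lost more electrons, so its remaining electrons feel a larger effective nuclear charge per electron and are pulled in more tightly.
Higher positive charge → smaller ion, so Pb2+ > Pb4+.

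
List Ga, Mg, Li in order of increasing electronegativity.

Li is in period 2, group 1; Mg is in period 3, group 2; Ga is in period 4, group 13.
Electronegativity increases across a period and decreases down a group, tracking effective nuclear charge and atomic size.
These sit on a diagonal, where the across-period and down-group effects partly cancel.
Mg > Li: the two effects oppose for this pair; the across-period effect wins (1.31 vs 0.98).
Ga > Mg: the two effects oppose for this pair; the across-period effect wins (1.81 vs 1.31).
Approximate values (Pauling): Li 0.98, Mg 1.31, Ga 1.81.
So from lowest to highest: Li < Mg < Ga.

Li, Mg, Ga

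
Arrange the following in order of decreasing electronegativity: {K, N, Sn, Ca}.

N is in period 2, group 15; K is in period 4, group 1; Ca is in period 4, group 2; Sn is in period 5, group 14.
Atoms toward the upper right of the periodic table pull bonding electrons most strongly.
Here both period and group differ, so the two effects have to be weighed against each other.
Ca > K: both are in period 4; the period trend gives Ca the larger value.
Sn > Ca: period and group pull opposite ways; the across-period shift dominates (1.96 vs 1.00).
N > Sn: both effects reinforce here, so N is clearly the higher of the two.
For reference (Pauling): N 3.04, K 0.82, Ca 1.00, Sn 1.96.
So from highest to lowest: N > Sn > Ca > K.

N > Sn > Ca > K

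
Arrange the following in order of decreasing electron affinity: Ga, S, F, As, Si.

F, S, Si, As, Ga

F is in period 2, group 17; Si is in period 3, group 14; S is in period 3, group 16; Ga is in period 4, group 13; As is in period 4, group 15.
EA tends to increase across a period and decrease down a group, though the pattern is less regular than for IE or radius.
Neither a single period nor a single group — weigh both effects.
As > Ga: both are in period 4; the period trend gives As the larger value.
Si > As: the two effects oppose for this pair; the down-group effect wins (134 vs 78 kJ/mol).
S > Si: both are in period 3; the period trend gives S the larger value.
F > S: relative to S, both the across-period and down-group shifts push F's electron affinity up.
For reference (kJ/mol): F 328, Si 134, S 200, Ga 29, As 78.
So from highest to lowest: F > S > Si > As > Ga.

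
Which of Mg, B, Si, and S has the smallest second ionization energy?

IE_2 is the cost of taking one more electron from the +1 cation: Mg⁺ still has 1 valence electron; B⁺ still has 2 valence electrons; Si⁺ still has 3 valence electrons; S⁺ still has 5 valence electrons.
All are still removing valence electrons, so compare the +1 ions as you would atoms: IE_2 generally rises across a period (higher Z_eff) and falls down a group (larger shell), subject to the usual subshell exceptions.
Valence configurations: Mg⁺ [Ne]3s¹, B⁺ [He]2s², Si⁺ [Ne]3s²3p¹, S⁺ [Ne]3s²3p³.
Approximate IE_2 values (kJ/mol): Mg 1451, B 2427, Si 1577, S 2252.
So the second ionization energies run Mg < Si < S < B.

Mg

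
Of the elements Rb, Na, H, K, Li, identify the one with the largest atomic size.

Rb

H is in period 1, group 1; Li is in period 2, group 1; Na is in period 3, group 1; K is in period 4, group 1; Rb is in period 5, group 1.
Moving right in a period, electrons are added to the same shell under a stronger nuclear pull, so atoms get smaller; moving down, a new shell is opened and atoms get larger.
All are in group 1, so atomic radius increases down the group.
The largest atomic size among these belongs to Rb.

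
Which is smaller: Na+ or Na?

Forming Na+ removes 1 electron from Na. Fewer electrons for the same nuclear charge means less shielding and a higher Z_eff on the remaining electrons, and for main-group metals the entire outer shell is lost.
A cation is smaller than its parent atom: Na+ < Na.

Na+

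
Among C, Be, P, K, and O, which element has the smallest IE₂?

IE_2 is the cost of taking one more electron from the +1 cation: C⁺ still has 3 valence electrons; Be⁺ still has 1 valence electron; P⁺ still has 4 valence electrons; K⁺ is the bare [Ar] core; O⁺ still has 5 valence electrons.
Usually core removal costs more than valence removal, but here the competition is close: a tightly held n=2 valence electron can cost more to remove than an n=3 core electron, so the actual values have to decide it.
Valence configurations: C⁺ [He]2s²2p¹, Be⁺ [He]2s¹, P⁺ [Ne]3s²3p², O⁺ [He]2s²2p³.
Tabulated IE_2 (kJ/mol): C 2353, Be 1757, P 1907, K 3052, O 3388.
Overall IE_2 order: Be < P < C < K < O.

Be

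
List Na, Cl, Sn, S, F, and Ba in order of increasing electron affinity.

Ba, Na, Sn, S, F, Cl

F is in period 2, group 17; Na is in period 3, group 1; S is in period 3, group 16; Cl is in period 3, group 17; Sn is in period 5, group 14; Ba is in period 6, group 2.
Adding an electron releases more energy for atoms nearer the top right (short of the noble gases).
Here both period and group differ, so the two effects have to be weighed against each other.
Na > Ba: the two effects oppose for this pair; the down-group effect wins (53 vs 14 kJ/mol).
Sn > Na: period and group pull opposite ways; the across-period shift dominates (107 vs 53 kJ/mol).
S > Sn: both effects reinforce here, so S is clearly the higher of the two.
F > S: relative to S, both the across-period and down-group shifts push F's electron affinity up.
Cl > F: this pair runs against the simple trend — see the exception note.
Note the exception: Cl has a higher electron affinity than F, contrary to the simple trend — F's small 2p subshell makes the incoming electron feel strong e⁻–e⁻ repulsion, so Cl actually releases more energy on gaining an electron.
For reference (kJ/mol): F 328, Na 53, S 200, Cl 349, Sn 107, Ba 14.
So from lowest to highest: Ba < Na < Sn < S < F < Cl.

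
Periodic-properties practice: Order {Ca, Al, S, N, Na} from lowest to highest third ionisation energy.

Al, S, N, Ca, Na

The third ionization energy removes an electron from the +2 ion. For each element: Ca²⁺ is the bare [Ar] core; Al²⁺ still has 1 valence electron; S²⁺ still has 4 valence electrons; N²⁺ still has 3 valence electrons; Na²⁺ is already 1 electron into the core.
Pulling an electron out of a noble-gas core costs far more than removing a remaining valence electron, so Ca and Na sit at the high end of IE_3.
Valence configurations: Al²⁺ [Ne]3s¹, S²⁺ [Ne]3s²3p², N²⁺ [He]2s²2p¹.
Approximate IE_3 values (kJ/mol): Ca 4912, Al 2745, S 3357, N 4578, Na 6910.
Hence IE_3: Al < S < N < Ca < Na.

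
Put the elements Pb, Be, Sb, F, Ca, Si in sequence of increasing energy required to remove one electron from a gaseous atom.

Ca < Pb < Si < Sb < Be < F

Be is in period 2, group 2; F is in period 2, group 17; Si is in period 3, group 14; Ca is in period 4, group 2; Sb is in period 5, group 15; Pb is in period 6, group 14.
Across a period the outer electron is held more tightly (higher IE₁); down a group it sits in a higher shell, more shielded, and comes off more easily.
These span different periods and groups, so the two trends combine.
Pb > Ca: the two effects oppose for this pair; the across-period effect wins (716 vs 590 kJ/mol).
Si > Pb: they share group 14; the group trend gives Si the larger value.
Sb > Si: period and group pull opposite ways; the across-period shift dominates (831 vs 786 kJ/mol).
Be > Sb: the two effects oppose for this pair; the down-group effect wins (900 vs 831 kJ/mol).
F > Be: both are in period 2; the period trend gives F the larger value.
Approximate values (kJ/mol): Be 900, F 1681, Si 786, Ca 590, Sb 831, Pb 716.
So from lowest to highest: Ca < Pb < Si < Sb < Be < F.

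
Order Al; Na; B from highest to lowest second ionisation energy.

Na > B > Al

After 1 electron has been removed, what remains? Al⁺ still has 2 valence electrons; Na⁺ is the bare [Ne] core; B⁺ still has 2 valence electrons.
Core electrons are held far more tightly than valence electrons, so Na tops the IE_2 order.
Valence configurations: Al⁺ [Ne]3s², B⁺ [He]2s².
Tabulated IE_2 (kJ/mol): Al 1817, Na 4562, B 2427.
So the second ionization energies run Al < B < Na.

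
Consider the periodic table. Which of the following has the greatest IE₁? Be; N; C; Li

N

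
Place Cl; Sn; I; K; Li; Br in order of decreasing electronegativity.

Cl > Br > I > Sn > Li > K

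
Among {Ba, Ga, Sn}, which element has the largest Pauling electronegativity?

Sn

Ga is in period 4, group 13; Sn is in period 5, group 14; Ba is in period 6, group 2.
Atoms toward the upper right of the periodic table pull bonding electrons most strongly.
Neither a single period nor a single group — weigh both effects.
Ga > Ba: relative to Ba, both the across-period and down-group shifts push Ga's electronegativity up.
Sn > Ga: period and group pull opposite ways; the across-period shift dominates (1.96 vs 1.81).
For reference (Pauling): Ga 1.81, Sn 1.96, Ba 0.89.
The largest Pauling electronegativity among these belongs to Sn.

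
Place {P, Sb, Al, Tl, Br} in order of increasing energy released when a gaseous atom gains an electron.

Tl, Al, P, Sb, Br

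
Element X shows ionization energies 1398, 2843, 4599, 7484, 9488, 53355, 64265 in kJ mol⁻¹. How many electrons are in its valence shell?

5

Look for the largest jump between consecutive ionization energies: IE6/IE5 ≈ 5.6, far larger than any earlier ratio.
That jump marks the point where a core electron is being removed. So the atom has 5 valence electrons.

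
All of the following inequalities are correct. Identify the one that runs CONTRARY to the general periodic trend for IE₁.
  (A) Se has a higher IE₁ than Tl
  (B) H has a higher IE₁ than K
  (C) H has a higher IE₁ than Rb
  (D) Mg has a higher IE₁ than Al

(D)

The general trend: IE₁ increases across a period and decreases down a group.
(A) Se (period 4, group 16) vs Tl (period 6, group 13): the stated order agrees with the simple trend.
(B) H (period 1, group 1) vs K (period 4, group 1): the stated order agrees with the simple trend.
(C) H (period 1, group 1) vs Rb (period 5, group 1): the stated order agrees with the simple trend.
(D) Mg (period 3, group 2) vs Al (period 3, group 13): the stated order contradicts the simple trend.
The exception is (D): Al's single 3p electron is easier to remove than one from Mg's filled 3s².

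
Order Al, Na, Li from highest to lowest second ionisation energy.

Consider each +1 ion: Al⁺ still has 2 valence electrons; Na⁺ is the bare [Ne] core; Li⁺ is the bare [He] core.
Breaking into a closed-shell core is much more expensive than removing a leftover valence electron — Na and Li have the largest IE_2 here.
Tabulated IE_2 (kJ/mol): Al 1817, Na 4562, Li 7298.
Overall IE_2 order: Al < Na < Li.

Li > Na > Al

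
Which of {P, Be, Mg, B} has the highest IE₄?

B

Consider each +3 ion: P³⁺ still has 2 valence electrons; Be³⁺ is already 1 electron into the core; Mg³⁺ is already 1 electron into the core; B³⁺ is the bare [He] core.
Pulling an electron out of a noble-gas core costs far more than removing a remaining valence electron, so Mg, Be and B sit at the high end of IE_4.
Approximate IE_4 values (kJ/mol): P 4964, Be 21007, Mg 10543, B 25026.
Overall IE_4 order: P < Mg < Be < B.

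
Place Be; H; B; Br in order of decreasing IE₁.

H is in period 1, group 1; Be is in period 2, group 2; B is in period 2, group 13; Br is in period 4, group 17.
First ionization energy rises across a period (greater Z_eff holds electrons more tightly) and falls down a group (valence electrons are farther from the nucleus).
These span different periods and groups, so the two trends combine.
Be > B: this pair runs against the simple trend — see the exception note.
Br > Be: the two effects oppose for this pair; the across-period effect wins (1140 vs 900 kJ/mol).
H > Br: period and group pull opposite ways; the down-group shift dominates (1312 vs 1140 kJ/mol).
Note the exception: Be has a higher first ionization energy than B, contrary to the simple trend — removing B's lone 2p electron is easier than breaking Be's filled 2s².
Tabulated first ionization energy (kJ/mol): H 1312, Be 900, B 801, Br 1140.
So from highest to lowest: H > Br > Be > B.

H > Br > Be > B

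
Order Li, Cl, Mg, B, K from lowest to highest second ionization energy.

IE_2 is the cost of taking one more electron from the +1 cation: Li⁺ is the bare [He] core; Cl⁺ still has 6 valence electrons; Mg⁺ still has 1 valence electron; B⁺ still has 2 valence electrons; K⁺ is the bare [Ar] core.
Core electrons are held far more tightly than valence electrons, so K and Li top the IE_2 order.
Valence configurations: Cl⁺ [Ne]3s²3p⁴, Mg⁺ [Ne]3s¹, B⁺ [He]2s².
Approximate IE_2 values (kJ/mol): Li 7298, Cl 2298, Mg 1451, B 2427, K 3052.
Putting it together, IE_2: Mg < Cl < B < K < Li.

Mg, Cl, B, K, Li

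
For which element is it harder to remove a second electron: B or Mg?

B

After 1 electron has been removed, what remains? B⁺ still has 2 valence electrons; Mg⁺ still has 1 valence electron.
All are still removing valence electrons, so compare the +1 ions as you would atoms: IE_2 generally rises across a period (higher Z_eff) and falls down a group (larger shell), subject to the usual subshell exceptions.
Valence configurations: B⁺ [He]2s², Mg⁺ [Ne]3s¹.
The numbers (kJ/mol): B 2427, Mg 1451.
So the second ionization energies run Mg < B.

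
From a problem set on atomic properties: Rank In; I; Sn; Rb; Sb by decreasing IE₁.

I > Sb > Sn > In > Rb

First ionization energy rises across a period (greater Z_eff holds electrons more tightly) and falls down a group (valence electrons are farther from the nucleus).
All lie in period 5, so first ionization energy increases left to right.
So from highest to lowest: I > Sb > Sn > In > Rb.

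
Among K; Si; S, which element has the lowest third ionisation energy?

Si

Consider each +2 ion: K²⁺ is already 1 electron into the core; Si²⁺ still has 2 valence electrons; S²⁺ still has 4 valence electrons.
Pulling an electron out of a noble-gas core costs far more than removing a remaining valence electron, so K sits at the high end of IE_3.
Valence configurations: Si²⁺ [Ne]3s², S²⁺ [Ne]3s²3p².
The numbers (kJ/mol): K 4420, Si 3232, S 3357.
So the third ionization energies run Si < S < K.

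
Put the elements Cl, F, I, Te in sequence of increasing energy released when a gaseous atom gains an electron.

Te < I < F < Cl

Atoms with high Z_eff and room in the valence shell (especially the halogens) have the most exothermic electron affinities.
These span different periods and groups, so the two trends combine.
I > Te: I lies to the right of Te in period 5, so the across-period effect alone puts I higher.
F > I: they share group 17; the group trend gives F the larger value.
Cl > F: this pair runs against the simple trend — see the exception note.
Note the exception: Cl has a higher electron affinity than F, contrary to the simple trend — F's small 2p subshell makes the incoming electron feel strong e⁻–e⁻ repulsion, so Cl actually releases more energy on gaining an electron.
Tabulated electron affinity (kJ/mol): F 328, Cl 349, Te 190, I 295.
So from lowest to highest: Te < I < F < Cl.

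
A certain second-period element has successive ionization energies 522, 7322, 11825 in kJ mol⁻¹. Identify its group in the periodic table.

Group 1

Look for the largest jump between consecutive ionization energies: IE2/IE1 ≈ 14.0, far larger than any earlier ratio.
That jump marks the point where a core electron is being removed. So the atom has 1 valence electron.
A main-group element with 1 valence electron is in group 1.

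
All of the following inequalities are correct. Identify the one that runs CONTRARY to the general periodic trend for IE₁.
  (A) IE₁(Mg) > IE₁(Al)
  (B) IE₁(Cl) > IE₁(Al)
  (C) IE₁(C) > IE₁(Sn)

The general trend: IE₁ increases across a period and decreases down a group.
(A) Mg (period 3, group 2) vs Al (period 3, group 13): the stated order contradicts the simple trend.
(B) Cl (period 3, group 17) vs Al (period 3, group 13): the stated order agrees with the simple trend.
(C) C (period 2, group 14) vs Sn (period 5, group 14): the stated order agrees with the simple trend.
The exception is (A): Al's single 3p electron is easier to remove than one from Mg's filled 3s².

(A)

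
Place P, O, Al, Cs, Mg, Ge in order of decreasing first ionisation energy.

O is in period 2, group 16; Mg is in period 3, group 2; Al is in period 3, group 13; P is in period 3, group 15; Ge is in period 4, group 14; Cs is in period 6, group 1.
IE₁ increases left→right with effective nuclear charge and decreases top→bottom as the valence shell moves farther out.
These span different periods and groups, so the two trends combine.
Al > Cs: relative to Cs, both the across-period and down-group shifts push Al's first ionization energy up.
Mg > Al: this pair runs against the simple trend — see the exception note.
Ge > Mg: the two effects oppose for this pair; the across-period effect wins (762 vs 738 kJ/mol).
P > Ge: relative to Ge, both the across-period and down-group shifts push P's first ionization energy up.
O > P: relative to P, both the across-period and down-group shifts push O's first ionization energy up.
Note the exception: Mg has a higher first ionization energy than Al, contrary to the simple trend — Al's single 3p electron is easier to remove than one from Mg's filled 3s².
Tabulated first ionization energy (kJ/mol): O 1314, Mg 738, Al 578, P 1012, Ge 762, Cs 376.
So from highest to lowest: O > P > Ge > Mg > Al > Cs.

O > P > Ge > Mg > Al > Cs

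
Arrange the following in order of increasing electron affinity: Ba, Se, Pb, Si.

Ba < Pb < Si < Se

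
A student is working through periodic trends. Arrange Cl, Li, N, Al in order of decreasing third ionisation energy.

Li > N > Cl > Al

Consider each +2 ion: Cl²⁺ still has 5 valence electrons; Li²⁺ is already 1 electron into the core; N²⁺ still has 3 valence electrons; Al²⁺ still has 1 valence electron.
Core electrons are held far more tightly than valence electrons, so Li tops the IE_3 order.
Valence configurations: Cl²⁺ [Ne]3s²3p³, N²⁺ [He]2s²2p¹, Al²⁺ [Ne]3s¹.
The numbers (kJ/mol): Cl 3822, Li 11815, N 4578, Al 2745.
Putting it together, IE_3: Al < Cl < N < Li.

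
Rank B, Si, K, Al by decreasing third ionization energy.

K > B > Si > Al

Consider each +2 ion: B²⁺ still has 1 valence electron; Si²⁺ still has 2 valence electrons; K²⁺ is already 1 electron into the core; Al²⁺ still has 1 valence electron.
Breaking into a closed-shell core is much more expensive than removing a leftover valence electron — K has the largest IE_3 here.
Valence configurations: B²⁺ [He]2s¹, Si²⁺ [Ne]3s², Al²⁺ [Ne]3s¹.
The numbers (kJ/mol): B 3660, Si 3232, K 4420, Al 2745.
Overall IE_3 order: Al < Si < B < K.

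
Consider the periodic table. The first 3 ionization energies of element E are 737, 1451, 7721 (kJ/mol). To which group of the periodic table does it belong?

Group 2

Look for the largest jump between consecutive ionization energies: IE3/IE2 ≈ 5.3, far larger than any earlier ratio.
That jump marks the point where a core electron is being removed. So the atom has 2 valence electrons.
A main-group element with 2 valence electrons is in group 2.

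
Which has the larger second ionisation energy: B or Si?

Consider each +1 ion: B⁺ still has 2 valence electrons; Si⁺ still has 3 valence electrons.
All are still removing valence electrons, so compare the +1 ions as you would atoms: IE_2 generally rises across a period (higher Z_eff) and falls down a group (larger shell), subject to the usual subshell exceptions.
Valence configurations: B⁺ [He]2s², Si⁺ [Ne]3s²3p¹.
Approximate IE_2 values (kJ/mol): B 2427, Si 1577.
So the second ionization energies run Si < B.

B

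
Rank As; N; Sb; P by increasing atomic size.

N, P, As, Sb

N is in period 2, group 15; P is in period 3, group 15; As is in period 4, group 15; Sb is in period 5, group 15.
Moving right in a period, electrons are added to the same shell under a stronger nuclear pull, so atoms get smaller; moving down, a new shell is opened and atoms get larger.
All are in group 15, so atomic radius increases down the group.
So from smallest to largest: N < P < As < Sb.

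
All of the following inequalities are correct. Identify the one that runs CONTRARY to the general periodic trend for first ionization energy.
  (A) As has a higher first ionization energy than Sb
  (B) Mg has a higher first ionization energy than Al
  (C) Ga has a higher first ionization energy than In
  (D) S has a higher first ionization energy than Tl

The general trend: first ionization energy increases across a period and decreases down a group.
(A) As (period 4, group 15) vs Sb (period 5, group 15): the stated order agrees with the simple trend.
(B) Mg (period 3, group 2) vs Al (period 3, group 13): the stated order contradicts the simple trend.
(C) Ga (period 4, group 13) vs In (period 5, group 13): the stated order agrees with the simple trend.
(D) S (period 3, group 16) vs Tl (period 6, group 13): the stated order agrees with the simple trend.
The exception is (B): Al's single 3p electron is easier to remove than one from Mg's filled 3s².

(B)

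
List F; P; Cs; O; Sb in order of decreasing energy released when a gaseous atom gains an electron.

EA tends to increase across a period and decrease down a group, though the pattern is less regular than for IE or radius.
Neither a single period nor a single group — weigh both effects.
P > Cs: both effects reinforce here, so P is clearly the higher of the two.
Sb > P: this pair runs against the simple trend — see the exception note.
O > Sb: relative to Sb, both the across-period and down-group shifts push O's electron affinity up.
F > O: both are in period 2; the period trend gives F the larger value.
Note the exception: Sb has a higher electron affinity than P, contrary to the simple trend — both are half-filled np³, but the pairing/repulsion penalty for the added electron shrinks as the p orbitals become larger and more diffuse down the group, and for Sb that outweighs the weaker nuclear attraction.
Tabulated electron affinity (kJ/mol): O 141, F 328, P 72, Sb 103, Cs 46.
So from highest to lowest: F > O > Sb > P > Cs.

F > O > Sb > P > Cs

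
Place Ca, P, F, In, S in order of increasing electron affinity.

Electron affinity generally becomes more exothermic across a period toward the halogens and less exothermic down a group.
These span different periods and groups, so the two trends combine.
In > Ca: the two effects oppose for this pair; the across-period effect wins (29 vs 2 kJ/mol).
P > In: relative to In, both the across-period and down-group shifts push P's electron affinity up.
S > P: S lies to the right of P in period 3, so the across-period effect alone puts S higher.
F > S: relative to S, both the across-period and down-group shifts push F's electron affinity up.
Approximate values (kJ/mol): F 328, P 72, S 200, Ca 2, In 29.
So from lowest to highest: Ca < In < P < S < F.

Ca < In < P < S < F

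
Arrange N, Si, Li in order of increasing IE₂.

IE_2 is the cost of taking one more electron from the +1 cation: N⁺ still has 4 valence electrons; Si⁺ still has 3 valence electrons; Li⁺ is the bare [He] core.
Pulling an electron out of a noble-gas core costs far more than removing a remaining valence electron, so Li sits at the high end of IE_2.
Valence configurations: N⁺ [He]2s²2p², Si⁺ [Ne]3s²3p¹.
Approximate IE_2 values (kJ/mol): N 2856, Si 1577, Li 7298.
So the second ionization energies run Si < N < Li.

Si < N < Li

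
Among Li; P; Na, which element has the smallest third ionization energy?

P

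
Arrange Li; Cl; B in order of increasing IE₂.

Cl < B < Li

IE_2 is the cost of taking one more electron from the +1 cation: Li⁺ is the bare [He] core; Cl⁺ still has 6 valence electrons; B⁺ still has 2 valence electrons.
Pulling an electron out of a noble-gas core costs far more than removing a remaining valence electron, so Li sits at the high end of IE_2.
Valence configurations: Cl⁺ [Ne]3s²3p⁴, B⁺ [He]2s².
The numbers (kJ/mol): Li 7298, Cl 2298, B 2427.
So the second ionization energies run Cl < B < Li.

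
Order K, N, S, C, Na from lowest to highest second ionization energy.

S < C < N < K < Na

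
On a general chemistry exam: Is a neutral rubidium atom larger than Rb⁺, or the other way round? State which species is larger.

Forming Rb⁺ removes 1 electron from Rb. Fewer electrons for the same nuclear charge means less shielding and a higher Z_eff on the remaining electrons, and for main-group metals the entire outer shell is lost.
A cation is smaller than its parent atom: Rb⁺ < Rb.

Rb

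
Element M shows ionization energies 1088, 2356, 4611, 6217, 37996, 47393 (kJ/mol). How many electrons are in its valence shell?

Look for the largest jump between consecutive ionization energies: IE5/IE4 ≈ 6.1, far larger than any earlier ratio.
That jump marks the point where a core electron is being removed. So the atom has 4 valence electrons.

4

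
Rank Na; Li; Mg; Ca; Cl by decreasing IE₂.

Consider each +1 ion: Na⁺ is the bare [Ne] core; Li⁺ is the bare [He] core; Mg⁺ still has 1 valence electron; Ca⁺ still has 1 valence electron; Cl⁺ still has 6 valence electrons.
Pulling an electron out of a noble-gas core costs far more than removing a remaining valence electron, so Na and Li sit at the high end of IE_2.
Valence configurations: Mg⁺ [Ne]3s¹, Ca⁺ [Ar]4s¹, Cl⁺ [Ne]3s²3p⁴.
Approximate IE_2 values (kJ/mol): Na 4562, Li 7298, Mg 1451, Ca 1145, Cl 2298.
So the second ionization energies run Ca < Mg < Cl < Na < Li.

Li, Na, Cl, Mg, Ca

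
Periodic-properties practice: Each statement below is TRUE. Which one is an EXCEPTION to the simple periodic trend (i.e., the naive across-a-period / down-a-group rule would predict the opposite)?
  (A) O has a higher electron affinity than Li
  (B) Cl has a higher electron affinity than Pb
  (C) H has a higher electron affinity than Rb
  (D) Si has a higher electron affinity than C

(D)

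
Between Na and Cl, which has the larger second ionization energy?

IE_2 is the cost of taking one more electron from the +1 cation: Na⁺ is the bare [Ne] core; Cl⁺ still has 6 valence electrons.
Breaking into a closed-shell core is much more expensive than removing a leftover valence electron — Na has the largest IE_2 here.
The numbers (kJ/mol): Na 4562, Cl 2298.
Hence IE_2: Cl < Na.

Na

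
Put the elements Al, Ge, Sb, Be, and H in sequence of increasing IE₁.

Al, Ge, Sb, Be, H

H is in period 1, group 1; Be is in period 2, group 2; Al is in period 3, group 13; Ge is in period 4, group 14; Sb is in period 5, group 15.
IE₁ increases left→right with effective nuclear charge and decreases top→bottom as the valence shell moves farther out.
A diagonal step moves right (one effect) and down (the opposite effect) at once.
Ge > Al: period and group pull opposite ways; the across-period shift dominates (762 vs 578 kJ/mol).
Sb > Ge: period and group pull opposite ways; the across-period shift dominates (831 vs 762 kJ/mol).
Be > Sb: the two effects oppose for this pair; the down-group effect wins (900 vs 831 kJ/mol).
H > Be: the two effects oppose for this pair; the down-group effect wins (1312 vs 900 kJ/mol).
Approximate values (kJ/mol): H 1312, Be 900, Al 578, Ge 762, Sb 831.
So from lowest to highest: Al < Ge < Sb < Be < H.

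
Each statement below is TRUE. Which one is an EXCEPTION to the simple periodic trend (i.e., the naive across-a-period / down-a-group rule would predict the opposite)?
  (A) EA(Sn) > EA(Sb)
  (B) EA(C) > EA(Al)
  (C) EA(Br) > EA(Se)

The general trend: electron affinity increases across a period and decreases down a group.
(A) Sn (period 5, group 14) vs Sb (period 5, group 15): the stated order contradicts the simple trend.
(B) C (period 2, group 14) vs Al (period 3, group 13): the stated order agrees with the simple trend.
(C) Br (period 4, group 17) vs Se (period 4, group 16): the stated order agrees with the simple trend.
The exception is (A): adding an electron to Sb's half-filled 5p³ is unfavourable, so Sn has the more exothermic EA.

(A)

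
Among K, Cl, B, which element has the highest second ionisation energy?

Consider each +1 ion: K⁺ is the bare [Ar] core; Cl⁺ still has 6 valence electrons; B⁺ still has 2 valence electrons.
Core electrons are held far more tightly than valence electrons, so K tops the IE_2 order.
Valence configurations: Cl⁺ [Ne]3s²3p⁴, B⁺ [He]2s².
The numbers (kJ/mol): K 3052, Cl 2298, B 2427.
Putting it together, IE_2: Cl < B < K.

K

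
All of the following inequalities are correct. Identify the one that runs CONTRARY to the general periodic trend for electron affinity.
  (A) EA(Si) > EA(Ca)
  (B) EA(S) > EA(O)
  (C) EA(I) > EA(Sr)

The general trend: electron affinity increases across a period and decreases down a group.
(A) Si (period 3, group 14) vs Ca (period 4, group 2): the stated order agrees with the simple trend.
(B) S (period 3, group 16) vs O (period 2, group 16): the stated order contradicts the simple trend.
(C) I (period 5, group 17) vs Sr (period 5, group 2): the stated order agrees with the simple trend.
The exception is (B): the compact 2p subshell of O repels the added electron more than S's larger 3p does.

(B)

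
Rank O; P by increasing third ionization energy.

P < O

The third ionization energy removes an electron from the +2 ion. For each element: O²⁺ still has 4 valence electrons; P²⁺ still has 3 valence electrons.
All are still removing valence electrons, so compare the +2 ions as you would atoms: IE_3 generally rises across a period (higher Z_eff) and falls down a group (larger shell), subject to the usual subshell exceptions.
Valence configurations: O²⁺ [He]2s²2p², P²⁺ [Ne]3s²3p¹.
Tabulated IE_3 (kJ/mol): O 5300, P 2914.
Overall IE_3 order: P < O.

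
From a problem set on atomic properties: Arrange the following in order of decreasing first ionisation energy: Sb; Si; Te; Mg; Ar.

Mg is in period 3, group 2; Si is in period 3, group 14; Ar is in period 3, group 18; Sb is in period 5, group 15; Te is in period 5, group 16.
IE₁ increases left→right with effective nuclear charge and decreases top→bottom as the valence shell moves farther out.
Neither a single period nor a single group — weigh both effects.
Si > Mg: both are in period 3; the period trend gives Si the larger value.
Sb > Si: the two effects oppose for this pair; the across-period effect wins (831 vs 786 kJ/mol).
Te > Sb: both are in period 5; the period trend gives Te the larger value.
Ar > Te: relative to Te, both the across-period and down-group shifts push Ar's first ionization energy up.
Approximate values (kJ/mol): Mg 738, Si 786, Ar 1521, Sb 831, Te 869.
So from highest to lowest: Ar > Te > Sb > Si > Mg.

Ar > Te > Sb > Si > Mg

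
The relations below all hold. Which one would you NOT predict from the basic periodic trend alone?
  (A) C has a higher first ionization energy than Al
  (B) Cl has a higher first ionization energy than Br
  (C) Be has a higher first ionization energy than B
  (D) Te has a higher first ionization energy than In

(C)

The general trend: first ionization energy increases across a period and decreases down a group.
(A) C (period 2, group 14) vs Al (period 3, group 13): the stated order agrees with the simple trend.
(B) Cl (period 3, group 17) vs Br (period 4, group 17): the stated order agrees with the simple trend.
(C) Be (period 2, group 2) vs B (period 2, group 13): the stated order contradicts the simple trend.
(D) Te (period 5, group 16) vs In (period 5, group 13): the stated order agrees with the simple trend.
The exception is (C): removing B's lone 2p electron is easier than breaking Be's filled 2s².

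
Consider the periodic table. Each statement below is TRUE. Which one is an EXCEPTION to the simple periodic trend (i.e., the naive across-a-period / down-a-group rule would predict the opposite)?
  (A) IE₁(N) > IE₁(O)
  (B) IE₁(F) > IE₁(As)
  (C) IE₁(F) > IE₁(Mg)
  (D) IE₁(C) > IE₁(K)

The general trend: first ionization energy increases across a period and decreases down a group.
(A) N (period 2, group 15) vs O (period 2, group 16): the stated order contradicts the simple trend.
(B) F (period 2, group 17) vs As (period 4, group 15): the stated order agrees with the simple trend.
(C) F (period 2, group 17) vs Mg (period 3, group 2): the stated order agrees with the simple trend.
(D) C (period 2, group 14) vs K (period 4, group 1): the stated order agrees with the simple trend.
The exception is (A): pairing an electron in O's 2p⁴ costs repulsion energy, so O ionizes more easily than half-filled N (2p³).

(A)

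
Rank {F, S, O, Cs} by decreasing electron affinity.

F > S > O > Cs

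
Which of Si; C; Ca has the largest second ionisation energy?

C

The second ionization energy removes an electron from the +1 ion. For each element: Si⁺ still has 3 valence electrons; C⁺ still has 3 valence electrons; Ca⁺ still has 1 valence electron.
All are still removing valence electrons, so compare the +1 ions as you would atoms: IE_2 generally rises across a period (higher Z_eff) and falls down a group (larger shell), subject to the usual subshell exceptions.
Valence configurations: Si⁺ [Ne]3s²3p¹, C⁺ [He]2s²2p¹, Ca⁺ [Ar]4s¹.
Tabulated IE_2 (kJ/mol): Si 1577, C 2353, Ca 1145.
Hence IE_2: Ca < Si < C.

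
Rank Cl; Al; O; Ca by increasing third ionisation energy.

Al < Cl < Ca < O

Consider each +2 ion: Cl²⁺ still has 5 valence electrons; Al²⁺ still has 1 valence electron; O²⁺ still has 4 valence electrons; Ca²⁺ is the bare [Ar] core.
Usually core removal costs more than valence removal, but here the competition is close: a tightly held n=2 valence electron can cost more to remove than an n=3 core electron, so the actual values have to decide it.
Valence configurations: Cl²⁺ [Ne]3s²3p³, Al²⁺ [Ne]3s¹, O²⁺ [He]2s²2p².
The numbers (kJ/mol): Cl 3822, Al 2745, O 5300, Ca 4912.
Overall IE_3 order: Al < Cl < Ca < O.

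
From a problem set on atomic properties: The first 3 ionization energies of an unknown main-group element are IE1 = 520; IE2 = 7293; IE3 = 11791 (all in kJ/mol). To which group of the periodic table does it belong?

Look for the largest jump between consecutive ionization energies: IE2/IE1 ≈ 14.0, far larger than any earlier ratio.
That jump marks the point where a core electron is being removed. So the atom has 1 valence electron.
A main-group element with 1 valence electron is in group 1.

Group 1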